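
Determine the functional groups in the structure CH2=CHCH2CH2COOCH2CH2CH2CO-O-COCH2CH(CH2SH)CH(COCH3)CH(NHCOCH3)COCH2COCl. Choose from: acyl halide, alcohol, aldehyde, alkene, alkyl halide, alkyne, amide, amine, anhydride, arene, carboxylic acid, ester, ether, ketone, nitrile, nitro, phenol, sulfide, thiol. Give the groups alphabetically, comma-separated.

Working along the chain:
  CH2=CH: C=C double bond → alkene.
  CH2COOCH2: –C(=O)–O–C with C on the carbonyl side → ester.
  CH2CO-O-COCH2: two acyl groups sharing one oxygen, –C(=O)–O–C(=O)– → anhydride.
  CH(CH2SH): pendant –CH2SH → thiol.
  CH(COCH3): pendant –COCH3: carbonyl C bonded to two carbons → ketone.
  CH(NHCOCH3): pendant –NHC(=O)CH3: N bonded to a carbonyl → amide (not amine).
  CO: –C(=O)– with carbon on both sides → ketone.
  COCl: –C(=O)Cl: carbonyl C bonded to C and to a halogen → acyl halide (not alkyl halide).

acyl halide, alkene, amide, anhydride, ester, ketone, thiol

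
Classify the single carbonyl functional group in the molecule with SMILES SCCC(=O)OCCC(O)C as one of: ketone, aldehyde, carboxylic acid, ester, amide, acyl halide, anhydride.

ester

The carbonyl is in the CH2COOCH2 segment: –C(=O)–O–C with C on the carbonyl side → ester.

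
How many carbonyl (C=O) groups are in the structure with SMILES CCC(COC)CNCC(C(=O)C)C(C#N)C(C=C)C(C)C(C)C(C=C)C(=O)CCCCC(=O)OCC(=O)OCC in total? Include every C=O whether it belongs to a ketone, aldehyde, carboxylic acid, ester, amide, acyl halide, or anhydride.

CH(COCH3): ketone, 1 C=O (running total 1).
CO: ketone, 1 C=O (running total 2).
CH2COOCH2: ester, 1 C=O (running total 3).
COOCH2CH3: ester, 1 C=O (running total 4).

4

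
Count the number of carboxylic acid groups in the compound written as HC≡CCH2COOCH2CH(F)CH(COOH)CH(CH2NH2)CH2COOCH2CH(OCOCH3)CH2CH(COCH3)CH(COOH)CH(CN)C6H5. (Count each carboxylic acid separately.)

Reading the structure from left to right:
  HC≡C: C≡C triple bond → alkyne.
  CH2COOCH2: –C(=O)–O–C with C on the carbonyl side → ester.
  CH(F): halogen on an sp³ carbon → alkyl halide.
  CH(COOH): pendant –COOH: carbonyl C bonded to C and –OH → carboxylic acid.
  CH(CH2NH2): pendant –CH2NH2: N on sp³ C, no adjacent C=O → amine.
  CH2COOCH2: –C(=O)–O–C with C on the carbonyl side → ester.
  CH(OCOCH3): pendant –OC(=O)CH3: an acyloxy group → ester.
  CH(COCH3): pendant –COCH3: carbonyl C bonded to two carbons → ketone.
  CH(COOH): pendant –COOH: carbonyl C bonded to C and –OH → carboxylic acid.
  CH(CN): pendant –C≡N: nitrile.
  C6H5: –C6H5 phenyl ring → arene.
Carboxylic acid appears at: CH(COOH), CH(COOH) → 2.

2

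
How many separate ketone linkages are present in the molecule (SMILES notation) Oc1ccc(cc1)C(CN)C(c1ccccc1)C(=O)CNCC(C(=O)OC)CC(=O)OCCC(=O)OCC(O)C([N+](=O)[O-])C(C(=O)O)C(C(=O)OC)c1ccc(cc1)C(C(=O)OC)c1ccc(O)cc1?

1

Reading the structure from left to right:
  HOC6H4: –OH attached directly to an aromatic ring → phenol (not alcohol); the ring itself is an arene.
  CH(CH2NH2): pendant –CH2NH2: N on sp³ C, no adjacent C=O → amine.
  CH(C6H5): pendant –C6H5: benzene ring → arene.
  CO: –C(=O)– with carbon on both sides → ketone.
  CH2NHCH2: C–N–C with sp³ carbons and no adjacent C=O → amine (secondary).
  CH(COOCH3): pendant –COOCH3: carbonyl C bonded to C and –OCH3 → ester.
  CH2COOCH2: –C(=O)–O–C with C on the carbonyl side → ester.
  CH2COOCH2: –C(=O)–O–C with C on the carbonyl side → ester.
  CH(OH): –OH on an sp³ carbon → alcohol (secondary).
  CH(NO2): –NO2 on an sp³ carbon → nitro (the N=O is not a carbonyl).
  CH(COOH): pendant –COOH: carbonyl C bonded to C and –OH → carboxylic acid.
  CH(COOCH3): pendant –COOCH3: carbonyl C bonded to C and –OCH3 → ester.
  C6H4: para-disubstituted benzene ring → arene.
  CH(COOCH3): pendant –COOCH3: carbonyl C bonded to C and –OCH3 → ester.
  C6H4OH: –OH attached directly to an aromatic ring → phenol (not alcohol); the ring itself is an arene.
Ketone appears at: CO → 1.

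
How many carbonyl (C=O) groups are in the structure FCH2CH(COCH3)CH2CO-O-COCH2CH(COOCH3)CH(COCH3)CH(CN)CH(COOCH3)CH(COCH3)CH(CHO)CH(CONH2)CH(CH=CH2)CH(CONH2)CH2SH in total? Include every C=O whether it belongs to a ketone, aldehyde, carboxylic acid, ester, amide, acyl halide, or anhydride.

CH(COCH3): ketone, 1 C=O (running total 1).
CH2CO-O-COCH2: anhydride, 2 C=O (running total 3).
CH(COOCH3): ester, 1 C=O (running total 4).
CH(COCH3): ketone, 1 C=O (running total 5).
CH(COOCH3): ester, 1 C=O (running total 6).
CH(COCH3): ketone, 1 C=O (running total 7).
CH(CHO): aldehyde, 1 C=O (running total 8).
CH(CONH2): amide, 1 C=O (running total 9).
CH(CONH2): amide, 1 C=O (running total 10).

10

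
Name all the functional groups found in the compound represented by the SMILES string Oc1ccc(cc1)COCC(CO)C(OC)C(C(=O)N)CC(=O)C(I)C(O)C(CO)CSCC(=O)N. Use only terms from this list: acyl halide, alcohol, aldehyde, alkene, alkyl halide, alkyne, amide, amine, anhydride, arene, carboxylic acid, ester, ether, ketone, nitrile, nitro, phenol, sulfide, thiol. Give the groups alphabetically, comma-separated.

Taking each segment in turn:
  HOC6H4: –OH attached directly to an aromatic ring → phenol (not alcohol); the ring itself is an arene.
  CH2OCH2: C–O–C with sp³ carbons on both sides and no adjacent C=O → ether.
  CH(CH2OH): pendant –CH2OH on an sp³ backbone C → alcohol.
  CH(OCH3): pendant –OCH3: C–O–C with sp³ C, no adjacent C=O → ether.
  CH(CONH2): pendant –CONH2: carbonyl C bonded to C and N → amide.
  CO: –C(=O)– with carbon on both sides → ketone.
  CH(I): halogen on an sp³ carbon → alkyl halide.
  CH(OH): –OH on an sp³ carbon → alcohol (secondary).
  CH(CH2OH): pendant –CH2OH on an sp³ backbone C → alcohol.
  CH2SCH2: C–S–C linkage → sulfide (thioether).
  CONH2: –C(=O)NH2: carbonyl C bonded to C and to N → amide (the N is not a separate amine).

alcohol, alkyl halide, amide, arene, ether, ketone, phenol, sulfide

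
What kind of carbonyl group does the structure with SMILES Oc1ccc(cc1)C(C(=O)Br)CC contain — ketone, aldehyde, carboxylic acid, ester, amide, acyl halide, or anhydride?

acyl halide

The carbonyl is in the CH(COBr) segment: pendant –C(=O)X: carbonyl C bonded to C and halogen → acyl halide.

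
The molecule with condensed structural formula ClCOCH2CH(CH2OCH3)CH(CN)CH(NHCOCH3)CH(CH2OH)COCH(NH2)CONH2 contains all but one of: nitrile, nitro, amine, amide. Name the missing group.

amide: present (CH(NHCOCH3) — pendant –NHC(=O)CH3: N bonded to a carbonyl → amide (not amine)).
amine: present (CH(NH2) — –NH2 on an sp³ carbon with no adjacent C=O → amine).
nitrile: present (CH(CN) — pendant –C≡N: nitrile).
nitro: no segment matches this pattern.

nitro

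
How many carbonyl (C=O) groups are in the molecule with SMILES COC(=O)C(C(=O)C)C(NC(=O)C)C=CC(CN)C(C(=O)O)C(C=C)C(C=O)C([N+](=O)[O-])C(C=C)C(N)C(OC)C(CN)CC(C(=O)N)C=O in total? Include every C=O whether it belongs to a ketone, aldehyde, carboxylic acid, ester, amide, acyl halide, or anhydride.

CH3OOC: ester, 1 C=O (running total 1).
CH(COCH3): ketone, 1 C=O (running total 2).
CH(NHCOCH3): amide, 1 C=O (running total 3).
CH(COOH): carboxylic acid, 1 C=O (running total 4).
CH(CHO): aldehyde, 1 C=O (running total 5).
CH(CONH2): amide, 1 C=O (running total 6).
CHO: aldehyde, 1 C=O (running total 7).

7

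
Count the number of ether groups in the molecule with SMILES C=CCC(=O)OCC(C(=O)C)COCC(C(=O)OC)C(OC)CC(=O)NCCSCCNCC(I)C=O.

Taking each segment in turn:
  CH2=CH: C=C double bond → alkene.
  CH2COOCH2: –C(=O)–O–C with C on the carbonyl side → ester.
  CH(COCH3): pendant –COCH3: carbonyl C bonded to two carbons → ketone.
  CH2OCH2: C–O–C with sp³ carbons on both sides and no adjacent C=O → ether.
  CH(COOCH3): pendant –COOCH3: carbonyl C bonded to C and –OCH3 → ester.
  CH(OCH3): pendant –OCH3: C–O–C with sp³ C, no adjacent C=O → ether.
  CH2CONHCH2: –C(=O)–N– linkage → amide (the N is not an amine).
  CH2SCH2: C–S–C linkage → sulfide (thioether).
  CH2NHCH2: C–N–C with sp³ carbons and no adjacent C=O → amine (secondary).
  CH(I): halogen on an sp³ carbon → alkyl halide.
  CHO: terminal –CHO: carbonyl C bonded to H and C → aldehyde.
Ether appears at: CH2OCH2, CH(OCH3) → 2.

2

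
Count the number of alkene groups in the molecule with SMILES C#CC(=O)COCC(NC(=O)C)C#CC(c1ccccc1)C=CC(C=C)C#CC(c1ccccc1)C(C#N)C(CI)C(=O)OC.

2

C≡C triple bond → alkyne.
–C(=O)– with carbon on both sides → ketone.
C–O–C with sp³ carbons on both sides and no adjacent C=O → ether.
pendant –NHC(=O)CH3: N bonded to a carbonyl → amide (not amine).
C≡C triple bond → alkyne.
pendant –C6H5: benzene ring → arene.
C=C double bond → alkene.
pendant –CH=CH2: C=C double bond → alkene.
C≡C triple bond → alkyne.
pendant –C6H5: benzene ring → arene.
pendant –C≡N: nitrile.
pendant –CH2X: halogen on sp³ carbon → alkyl halide.
–C(=O)OCH3: carbonyl C bonded to C and to –OCH3 → ester (not ketone + ether).
Alkene appears at: CH=CH, CH(CH=CH2) → 2.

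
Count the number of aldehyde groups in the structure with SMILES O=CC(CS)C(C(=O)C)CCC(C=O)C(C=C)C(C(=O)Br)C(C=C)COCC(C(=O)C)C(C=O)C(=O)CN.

3

terminal –CHO: carbonyl C bonded to H and C → aldehyde.
pendant –CH2SH → thiol.
pendant –COCH3: carbonyl C bonded to two carbons → ketone.
pendant –CHO: carbonyl C bonded to C and H → aldehyde.
pendant –CH=CH2: C=C double bond → alkene.
pendant –C(=O)X: carbonyl C bonded to C and halogen → acyl halide.
pendant –CH=CH2: C=C double bond → alkene.
C–O–C with sp³ carbons on both sides and no adjacent C=O → ether.
pendant –COCH3: carbonyl C bonded to two carbons → ketone.
pendant –CHO: carbonyl C bonded to C and H → aldehyde.
–C(=O)– with carbon on both sides → ketone.
–NH2 on an sp³ carbon with no adjacent C=O → amine.
Aldehyde appears at: OHC, CH(CHO), CH(CHO) → 3.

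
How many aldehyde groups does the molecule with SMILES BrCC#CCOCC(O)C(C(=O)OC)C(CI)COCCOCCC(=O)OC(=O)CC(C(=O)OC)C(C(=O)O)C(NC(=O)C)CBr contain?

halogen on an sp³ carbon → alkyl halide.
C≡C triple bond → alkyne.
C–O–C with sp³ carbons on both sides and no adjacent C=O → ether.
–OH on an sp³ carbon → alcohol (secondary).
pendant –COOCH3: carbonyl C bonded to C and –OCH3 → ester.
pendant –CH2X: halogen on sp³ carbon → alkyl halide.
C–O–C with sp³ carbons on both sides and no adjacent C=O → ether.
C–O–C with sp³ carbons on both sides and no adjacent C=O → ether.
two acyl groups sharing one oxygen, –C(=O)–O–C(=O)– → anhydride.
pendant –COOCH3: carbonyl C bonded to C and –OCH3 → ester.
pendant –COOH: carbonyl C bonded to C and –OH → carboxylic acid.
pendant –NHC(=O)CH3: N bonded to a carbonyl → amide (not amine).
halogen on an sp³ carbon → alkyl halide.
No segment is a aldehyde: CH(COOCH3) is ester, not aldehyde; CH(COOCH3) is ester, not aldehyde; CH(COOH) is carboxylic acid, not aldehyde. → 0.

0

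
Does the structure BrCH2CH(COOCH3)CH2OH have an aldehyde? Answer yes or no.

no

Taking each segment in turn:
  BrCH2: halogen on an sp³ carbon → alkyl halide.
  CH(COOCH3): pendant –COOCH3: carbonyl C bonded to C and –OCH3 → ester.
  CH2OH: –OH on an sp³ carbon → alcohol.
The groups actually present are: alcohol, alkyl halide, ester.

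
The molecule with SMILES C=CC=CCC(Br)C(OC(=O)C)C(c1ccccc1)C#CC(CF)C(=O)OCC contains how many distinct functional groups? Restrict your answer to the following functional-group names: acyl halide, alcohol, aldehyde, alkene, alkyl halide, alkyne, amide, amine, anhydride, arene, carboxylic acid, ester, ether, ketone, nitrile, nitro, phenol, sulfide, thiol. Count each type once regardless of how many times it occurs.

C=C double bond → alkene.
C=C double bond → alkene.
halogen on an sp³ carbon → alkyl halide.
pendant –OC(=O)CH3: an acyloxy group → ester.
pendant –C6H5: benzene ring → arene.
C≡C triple bond → alkyne.
pendant –CH2X: halogen on sp³ carbon → alkyl halide.
–C(=O)OCH2CH3: carbonyl C bonded to C and to –OEt → ester.
Distinct types present: alkene, alkyl halide, alkyne, arene, ester.

5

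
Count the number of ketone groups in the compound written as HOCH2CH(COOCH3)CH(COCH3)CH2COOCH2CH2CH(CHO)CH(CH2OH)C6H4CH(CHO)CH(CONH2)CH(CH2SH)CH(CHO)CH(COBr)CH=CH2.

1

Taking each segment in turn:
  HOCH2: HO– on an sp³ carbon → alcohol.
  CH(COOCH3): pendant –COOCH3: carbonyl C bonded to C and –OCH3 → ester.
  CH(COCH3): pendant –COCH3: carbonyl C bonded to two carbons → ketone.
  CH2COOCH2: –C(=O)–O–C with C on the carbonyl side → ester.
  CH(CHO): pendant –CHO: carbonyl C bonded to C and H → aldehyde.
  CH(CH2OH): pendant –CH2OH on an sp³ backbone C → alcohol.
  C6H4: para-disubstituted benzene ring → arene.
  CH(CHO): pendant –CHO: carbonyl C bonded to C and H → aldehyde.
  CH(CONH2): pendant –CONH2: carbonyl C bonded to C and N → amide.
  CH(CH2SH): pendant –CH2SH → thiol.
  CH(CHO): pendant –CHO: carbonyl C bonded to C and H → aldehyde.
  CH(COBr): pendant –C(=O)X: carbonyl C bonded to C and halogen → acyl halide.
  CH=CH2: C=C double bond → alkene.
Ketone appears at: CH(COCH3) → 1.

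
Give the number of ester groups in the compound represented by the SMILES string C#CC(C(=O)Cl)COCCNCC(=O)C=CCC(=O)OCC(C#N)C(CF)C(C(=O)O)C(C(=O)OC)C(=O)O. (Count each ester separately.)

C≡C triple bond → alkyne.
pendant –C(=O)X: carbonyl C bonded to C and halogen → acyl halide.
C–O–C with sp³ carbons on both sides and no adjacent C=O → ether.
C–N–C with sp³ carbons and no adjacent C=O → amine (secondary).
–C(=O)– with carbon on both sides → ketone.
C=C double bond → alkene.
–C(=O)–O–C with C on the carbonyl side → ester.
pendant –C≡N: nitrile.
pendant –CH2X: halogen on sp³ carbon → alkyl halide.
pendant –COOH: carbonyl C bonded to C and –OH → carboxylic acid.
pendant –COOCH3: carbonyl C bonded to C and –OCH3 → ester.
–COOH: carbonyl C bonded to –OH and C → carboxylic acid (the –OH is not a separate alcohol).
Ester appears at: CH2COOCH2, CH(COOCH3) → 2.

2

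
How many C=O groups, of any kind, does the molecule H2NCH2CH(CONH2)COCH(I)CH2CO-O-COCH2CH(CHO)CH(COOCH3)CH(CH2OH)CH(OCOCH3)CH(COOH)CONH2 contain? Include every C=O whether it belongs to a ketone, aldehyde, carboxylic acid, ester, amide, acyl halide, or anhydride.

9

CH(CONH2): amide, 1 C=O (running total 1).
CO: ketone, 1 C=O (running total 2).
CH2CO-O-COCH2: anhydride, 2 C=O (running total 4).
CH(CHO): aldehyde, 1 C=O (running total 5).
CH(COOCH3): ester, 1 C=O (running total 6).
CH(OCOCH3): ester, 1 C=O (running total 7).
CH(COOH): carboxylic acid, 1 C=O (running total 8).
CONH2: amide, 1 C=O (running total 9).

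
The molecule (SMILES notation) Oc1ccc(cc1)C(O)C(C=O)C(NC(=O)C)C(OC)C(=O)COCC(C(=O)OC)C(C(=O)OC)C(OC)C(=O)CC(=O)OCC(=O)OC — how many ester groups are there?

4

Reading the structure from left to right:
  HOC6H4: –OH attached directly to an aromatic ring → phenol (not alcohol); the ring itself is an arene.
  CH(OH): –OH on an sp³ carbon → alcohol (secondary).
  CH(CHO): pendant –CHO: carbonyl C bonded to C and H → aldehyde.
  CH(NHCOCH3): pendant –NHC(=O)CH3: N bonded to a carbonyl → amide (not amine).
  CH(OCH3): pendant –OCH3: C–O–C with sp³ C, no adjacent C=O → ether.
  CO: –C(=O)– with carbon on both sides → ketone.
  CH2OCH2: C–O–C with sp³ carbons on both sides and no adjacent C=O → ether.
  CH(COOCH3): pendant –COOCH3: carbonyl C bonded to C and –OCH3 → ester.
  CH(COOCH3): pendant –COOCH3: carbonyl C bonded to C and –OCH3 → ester.
  CH(OCH3): pendant –OCH3: C–O–C with sp³ C, no adjacent C=O → ether.
  CO: –C(=O)– with carbon on both sides → ketone.
  CH2COOCH2: –C(=O)–O–C with C on the carbonyl side → ester.
  COOCH3: –C(=O)OCH3: carbonyl C bonded to C and to –OCH3 → ester (not ketone + ether).
Ester appears at: CH(COOCH3), CH(COOCH3), CH2COOCH2, COOCH3 → 4.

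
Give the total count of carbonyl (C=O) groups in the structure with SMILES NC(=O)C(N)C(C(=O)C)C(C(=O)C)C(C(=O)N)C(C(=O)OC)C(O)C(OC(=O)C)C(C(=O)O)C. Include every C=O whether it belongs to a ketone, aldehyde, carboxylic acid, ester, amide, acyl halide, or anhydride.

7

H2NCO: amide, 1 C=O (running total 1).
CH(COCH3): ketone, 1 C=O (running total 2).
CH(COCH3): ketone, 1 C=O (running total 3).
CH(CONH2): amide, 1 C=O (running total 4).
CH(COOCH3): ester, 1 C=O (running total 5).
CH(OCOCH3): ester, 1 C=O (running total 6).
CH(COOH): carboxylic acid, 1 C=O (running total 7).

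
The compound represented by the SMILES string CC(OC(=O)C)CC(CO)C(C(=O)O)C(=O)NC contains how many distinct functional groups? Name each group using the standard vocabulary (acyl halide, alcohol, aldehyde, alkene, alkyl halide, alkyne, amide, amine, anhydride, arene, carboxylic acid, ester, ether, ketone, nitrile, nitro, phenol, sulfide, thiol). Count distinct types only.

4

Working along the chain:
  CH(OCOCH3): pendant –OC(=O)CH3: an acyloxy group → ester.
  CH(CH2OH): pendant –CH2OH on an sp³ backbone C → alcohol.
  CH(COOH): pendant –COOH: carbonyl C bonded to C and –OH → carboxylic acid.
  CONHCH3: –C(=O)NHCH3: carbonyl C bonded to C and to N → amide (the N is not an amine).
Distinct types present: alcohol, amide, carboxylic acid, ester.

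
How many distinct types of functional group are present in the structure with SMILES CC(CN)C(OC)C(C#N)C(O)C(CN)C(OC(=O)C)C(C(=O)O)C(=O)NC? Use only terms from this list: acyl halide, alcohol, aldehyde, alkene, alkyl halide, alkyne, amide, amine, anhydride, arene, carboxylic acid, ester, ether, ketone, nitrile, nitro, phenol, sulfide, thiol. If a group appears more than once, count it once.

Working along the chain:
  CH(CH2NH2): pendant –CH2NH2: N on sp³ C, no adjacent C=O → amine.
  CH(OCH3): pendant –OCH3: C–O–C with sp³ C, no adjacent C=O → ether.
  CH(CN): pendant –C≡N: nitrile.
  CH(OH): –OH on an sp³ carbon → alcohol (secondary).
  CH(CH2NH2): pendant –CH2NH2: N on sp³ C, no adjacent C=O → amine.
  CH(OCOCH3): pendant –OC(=O)CH3: an acyloxy group → ester.
  CH(COOH): pendant –COOH: carbonyl C bonded to C and –OH → carboxylic acid.
  CONHCH3: –C(=O)NHCH3: carbonyl C bonded to C and to N → amide (the N is not an amine).
Distinct types present: alcohol, amide, amine, carboxylic acid, ester, ether, nitrile.

7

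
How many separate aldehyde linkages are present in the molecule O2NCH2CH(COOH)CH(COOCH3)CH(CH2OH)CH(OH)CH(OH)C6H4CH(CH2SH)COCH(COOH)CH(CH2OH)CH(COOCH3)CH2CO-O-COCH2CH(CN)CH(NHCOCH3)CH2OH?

0

–NO2 on carbon → nitro group.
pendant –COOH: carbonyl C bonded to C and –OH → carboxylic acid.
pendant –COOCH3: carbonyl C bonded to C and –OCH3 → ester.
pendant –CH2OH on an sp³ backbone C → alcohol.
–OH on an sp³ carbon → alcohol (secondary).
–OH on an sp³ carbon → alcohol (secondary).
para-disubstituted benzene ring → arene.
pendant –CH2SH → thiol.
–C(=O)– with carbon on both sides → ketone.
pendant –COOH: carbonyl C bonded to C and –OH → carboxylic acid.
pendant –CH2OH on an sp³ backbone C → alcohol.
pendant –COOCH3: carbonyl C bonded to C and –OCH3 → ester.
two acyl groups sharing one oxygen, –C(=O)–O–C(=O)– → anhydride.
pendant –C≡N: nitrile.
pendant –NHC(=O)CH3: N bonded to a carbonyl → amide (not amine).
–OH on an sp³ carbon → alcohol.
No segment is a aldehyde: CH(COOH) is carboxylic acid, not aldehyde; CH(COOCH3) is ester, not aldehyde; CO is ketone, not aldehyde. → 0.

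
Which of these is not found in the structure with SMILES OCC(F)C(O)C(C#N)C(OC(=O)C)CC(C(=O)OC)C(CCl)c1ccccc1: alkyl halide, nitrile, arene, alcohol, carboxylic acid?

alkyl halide: present (CH(F) — halogen on an sp³ carbon → alkyl halide).
arene: present (C6H5 — –C6H5 phenyl ring → arene).
alcohol: present (HOCH2 — HO– on an sp³ carbon → alcohol).
nitrile: present (CH(CN) — pendant –C≡N: nitrile).
carboxylic acid: absent. In each of CH(OCOCH3) and CH(COOCH3), the acyl oxygen is bonded to carbon (–O–C), not to H, so this is an ester.

carboxylic acid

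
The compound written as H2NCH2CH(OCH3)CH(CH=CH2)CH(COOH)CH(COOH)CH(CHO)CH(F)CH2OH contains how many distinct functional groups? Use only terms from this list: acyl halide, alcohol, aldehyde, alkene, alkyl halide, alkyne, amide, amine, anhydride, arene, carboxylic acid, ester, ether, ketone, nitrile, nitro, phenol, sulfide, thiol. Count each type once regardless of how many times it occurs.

–NH2 on an sp³ carbon with no adjacent C=O → amine.
pendant –OCH3: C–O–C with sp³ C, no adjacent C=O → ether.
pendant –CH=CH2: C=C double bond → alkene.
pendant –COOH: carbonyl C bonded to C and –OH → carboxylic acid.
pendant –COOH: carbonyl C bonded to C and –OH → carboxylic acid.
pendant –CHO: carbonyl C bonded to C and H → aldehyde.
halogen on an sp³ carbon → alkyl halide.
–OH on an sp³ carbon → alcohol.
Distinct types present: alcohol, aldehyde, alkene, alkyl halide, amine, carboxylic acid, ether.

7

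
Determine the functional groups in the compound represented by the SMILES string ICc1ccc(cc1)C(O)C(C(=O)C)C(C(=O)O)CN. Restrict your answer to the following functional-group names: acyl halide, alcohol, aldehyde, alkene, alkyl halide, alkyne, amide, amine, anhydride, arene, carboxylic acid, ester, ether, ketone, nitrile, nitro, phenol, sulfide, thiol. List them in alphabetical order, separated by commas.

Reading the structure from left to right:
  ICH2: halogen on an sp³ carbon → alkyl halide.
  C6H4: para-disubstituted benzene ring → arene.
  CH(OH): –OH on an sp³ carbon → alcohol (secondary).
  CH(COCH3): pendant –COCH3: carbonyl C bonded to two carbons → ketone.
  CH(COOH): pendant –COOH: carbonyl C bonded to C and –OH → carboxylic acid.
  CH2NH2: –NH2 on an sp³ carbon with no adjacent C=O → amine.

alcohol, alkyl halide, amine, arene, carboxylic acid, ketone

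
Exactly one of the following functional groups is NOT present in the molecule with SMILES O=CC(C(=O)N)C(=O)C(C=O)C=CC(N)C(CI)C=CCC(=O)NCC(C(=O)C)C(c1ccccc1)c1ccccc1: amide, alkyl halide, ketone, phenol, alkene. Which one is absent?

phenol

amide: present (CH(CONH2) — pendant –CONH2: carbonyl C bonded to C and N → amide).
ketone: present (CO — –C(=O)– with carbon on both sides → ketone).
alkyl halide: present (CH(CH2I) — pendant –CH2X: halogen on sp³ carbon → alkyl halide).
alkene: present (CH=CH — C=C double bond → alkene).
phenol: no segment matches this pattern.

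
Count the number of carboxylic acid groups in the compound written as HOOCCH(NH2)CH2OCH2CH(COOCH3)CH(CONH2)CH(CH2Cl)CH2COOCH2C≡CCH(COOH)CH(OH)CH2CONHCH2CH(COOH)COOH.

–COOH: carbonyl C bonded to –OH and C → carboxylic acid (the –OH is not a separate alcohol).
–NH2 on an sp³ carbon with no adjacent C=O → amine.
C–O–C with sp³ carbons on both sides and no adjacent C=O → ether.
pendant –COOCH3: carbonyl C bonded to C and –OCH3 → ester.
pendant –CONH2: carbonyl C bonded to C and N → amide.
pendant –CH2X: halogen on sp³ carbon → alkyl halide.
–C(=O)–O–C with C on the carbonyl side → ester.
C≡C triple bond → alkyne.
pendant –COOH: carbonyl C bonded to C and –OH → carboxylic acid.
–OH on an sp³ carbon → alcohol (secondary).
–C(=O)–N– linkage → amide (the N is not an amine).
pendant –COOH: carbonyl C bonded to C and –OH → carboxylic acid.
–COOH: carbonyl C bonded to –OH and C → carboxylic acid (the –OH is not a separate alcohol).
Carboxylic acid appears at: HOOC, CH(COOH), CH(COOH), COOH → 4.

4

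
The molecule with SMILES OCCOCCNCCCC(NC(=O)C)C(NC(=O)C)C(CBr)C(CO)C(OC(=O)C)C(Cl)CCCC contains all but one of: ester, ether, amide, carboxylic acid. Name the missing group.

ether: present (CH2OCH2 — C–O–C with sp³ carbons on both sides and no adjacent C=O → ether).
amide: present (CH(NHCOCH3) — pendant –NHC(=O)CH3: N bonded to a carbonyl → amide (not amine)).
ester: present (CH(OCOCH3) — pendant –OC(=O)CH3: an acyloxy group → ester).
carboxylic acid: absent. In CH(OCOCH3), the acyl oxygen is bonded to carbon (–O–C), not to H, so this is an ester. In CH(NHCOCH3), the carbonyl is bonded to nitrogen, not to –OH; that is an amide.

carboxylic acid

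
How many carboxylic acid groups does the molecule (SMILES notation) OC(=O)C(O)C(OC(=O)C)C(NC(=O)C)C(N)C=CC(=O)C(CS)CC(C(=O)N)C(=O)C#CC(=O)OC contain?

Working along the chain:
  HOOC: –COOH: carbonyl C bonded to –OH and C → carboxylic acid (the –OH is not a separate alcohol).
  CH(OH): –OH on an sp³ carbon → alcohol (secondary).
  CH(OCOCH3): pendant –OC(=O)CH3: an acyloxy group → ester.
  CH(NHCOCH3): pendant –NHC(=O)CH3: N bonded to a carbonyl → amide (not amine).
  CH(NH2): –NH2 on an sp³ carbon with no adjacent C=O → amine.
  CH=CH: C=C double bond → alkene.
  CO: –C(=O)– with carbon on both sides → ketone.
  CH(CH2SH): pendant –CH2SH → thiol.
  CH(CONH2): pendant –CONH2: carbonyl C bonded to C and N → amide.
  CO: –C(=O)– with carbon on both sides → ketone.
  C≡C: C≡C triple bond → alkyne.
  COOCH3: –C(=O)OCH3: carbonyl C bonded to C and to –OCH3 → ester (not ketone + ether).
Carboxylic acid appears at: HOOC → 1.

1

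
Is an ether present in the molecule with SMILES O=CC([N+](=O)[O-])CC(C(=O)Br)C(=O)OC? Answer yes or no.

Reading the structure from left to right:
  OHC: terminal –CHO: carbonyl C bonded to H and C → aldehyde.
  CH(NO2): –NO2 on an sp³ carbon → nitro (the N=O is not a carbonyl).
  CH(COBr): pendant –C(=O)X: carbonyl C bonded to C and halogen → acyl halide.
  COOCH3: –C(=O)OCH3: carbonyl C bonded to C and to –OCH3 → ester (not ketone + ether).
In COOCH3, the C–O–C oxygen is adjacent to a C=O, so it belongs to an ester, not an ether.
The groups actually present are: acyl halide, aldehyde, ester, nitro.

no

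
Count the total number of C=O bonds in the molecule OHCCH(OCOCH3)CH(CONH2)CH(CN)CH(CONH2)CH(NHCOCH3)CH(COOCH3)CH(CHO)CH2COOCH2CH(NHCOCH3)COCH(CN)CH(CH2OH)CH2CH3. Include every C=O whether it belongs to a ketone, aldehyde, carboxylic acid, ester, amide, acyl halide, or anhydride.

10

OHC: aldehyde, 1 C=O (running total 1).
CH(OCOCH3): ester, 1 C=O (running total 2).
CH(CONH2): amide, 1 C=O (running total 3).
CH(CONH2): amide, 1 C=O (running total 4).
CH(NHCOCH3): amide, 1 C=O (running total 5).
CH(COOCH3): ester, 1 C=O (running total 6).
CH(CHO): aldehyde, 1 C=O (running total 7).
CH2COOCH2: ester, 1 C=O (running total 8).
CH(NHCOCH3): amide, 1 C=O (running total 9).
CO: ketone, 1 C=O (running total 10).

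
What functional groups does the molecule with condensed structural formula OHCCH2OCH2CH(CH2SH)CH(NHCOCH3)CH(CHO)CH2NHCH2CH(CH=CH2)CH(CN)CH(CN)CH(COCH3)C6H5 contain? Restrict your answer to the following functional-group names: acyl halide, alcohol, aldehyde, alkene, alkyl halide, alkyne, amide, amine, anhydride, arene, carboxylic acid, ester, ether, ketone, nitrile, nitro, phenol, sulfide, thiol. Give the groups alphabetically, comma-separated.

aldehyde, alkene, amide, amine, arene, ether, ketone, nitrile, thiol

terminal –CHO: carbonyl C bonded to H and C → aldehyde.
C–O–C with sp³ carbons on both sides and no adjacent C=O → ether.
pendant –CH2SH → thiol.
pendant –NHC(=O)CH3: N bonded to a carbonyl → amide (not amine).
pendant –CHO: carbonyl C bonded to C and H → aldehyde.
C–N–C with sp³ carbons and no adjacent C=O → amine (secondary).
pendant –CH=CH2: C=C double bond → alkene.
pendant –C≡N: nitrile.
pendant –C≡N: nitrile.
pendant –COCH3: carbonyl C bonded to two carbons → ketone.
–C6H5 phenyl ring → arene.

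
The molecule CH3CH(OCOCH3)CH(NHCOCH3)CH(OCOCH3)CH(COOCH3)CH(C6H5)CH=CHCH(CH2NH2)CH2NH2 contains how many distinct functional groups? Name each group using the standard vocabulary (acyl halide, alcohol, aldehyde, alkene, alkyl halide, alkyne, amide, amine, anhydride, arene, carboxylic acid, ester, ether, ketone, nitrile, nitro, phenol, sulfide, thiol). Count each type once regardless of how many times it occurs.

5

pendant –OC(=O)CH3: an acyloxy group → ester.
pendant –NHC(=O)CH3: N bonded to a carbonyl → amide (not amine).
pendant –OC(=O)CH3: an acyloxy group → ester.
pendant –COOCH3: carbonyl C bonded to C and –OCH3 → ester.
pendant –C6H5: benzene ring → arene.
C=C double bond → alkene.
pendant –CH2NH2: N on sp³ C, no adjacent C=O → amine.
–NH2 on an sp³ carbon with no adjacent C=O → amine.
Distinct types present: alkene, amide, amine, arene, ester.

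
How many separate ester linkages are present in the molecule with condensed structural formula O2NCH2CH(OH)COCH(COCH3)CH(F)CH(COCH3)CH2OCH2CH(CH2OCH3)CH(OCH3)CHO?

0

–NO2 on carbon → nitro group.
–OH on an sp³ carbon → alcohol (secondary).
–C(=O)– with carbon on both sides → ketone.
pendant –COCH3: carbonyl C bonded to two carbons → ketone.
halogen on an sp³ carbon → alkyl halide.
pendant –COCH3: carbonyl C bonded to two carbons → ketone.
C–O–C with sp³ carbons on both sides and no adjacent C=O → ether.
pendant –CH2OCH3: C–O–C linkage → ether.
pendant –OCH3: C–O–C with sp³ C, no adjacent C=O → ether.
terminal –CHO: carbonyl C bonded to H and C → aldehyde.
No segment is a ester: CO is ketone, not ester; CH(COCH3) is ketone, not ester; CH(COCH3) is ketone, not ester. → 0.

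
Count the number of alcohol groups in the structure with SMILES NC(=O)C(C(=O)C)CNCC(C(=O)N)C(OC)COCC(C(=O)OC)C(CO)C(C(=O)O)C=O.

1

Reading the structure from left to right:
  H2NCO: –C(=O)NH2: carbonyl C bonded to C and to N → amide (the N is not a separate amine).
  CH(COCH3): pendant –COCH3: carbonyl C bonded to two carbons → ketone.
  CH2NHCH2: C–N–C with sp³ carbons and no adjacent C=O → amine (secondary).
  CH(CONH2): pendant –CONH2: carbonyl C bonded to C and N → amide.
  CH(OCH3): pendant –OCH3: C–O–C with sp³ C, no adjacent C=O → ether.
  CH2OCH2: C–O–C with sp³ carbons on both sides and no adjacent C=O → ether.
  CH(COOCH3): pendant –COOCH3: carbonyl C bonded to C and –OCH3 → ester.
  CH(CH2OH): pendant –CH2OH on an sp³ backbone C → alcohol.
  CH(COOH): pendant –COOH: carbonyl C bonded to C and –OH → carboxylic acid.
  CHO: terminal –CHO: carbonyl C bonded to H and C → aldehyde.
Alcohol appears at: CH(CH2OH) → 1.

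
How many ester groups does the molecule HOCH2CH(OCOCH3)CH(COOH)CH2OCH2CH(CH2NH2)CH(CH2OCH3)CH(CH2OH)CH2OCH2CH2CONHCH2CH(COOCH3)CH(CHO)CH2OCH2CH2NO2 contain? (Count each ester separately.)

HO– on an sp³ carbon → alcohol.
pendant –OC(=O)CH3: an acyloxy group → ester.
pendant –COOH: carbonyl C bonded to C and –OH → carboxylic acid.
C–O–C with sp³ carbons on both sides and no adjacent C=O → ether.
pendant –CH2NH2: N on sp³ C, no adjacent C=O → amine.
pendant –CH2OCH3: C–O–C linkage → ether.
pendant –CH2OH on an sp³ backbone C → alcohol.
C–O–C with sp³ carbons on both sides and no adjacent C=O → ether.
–C(=O)–N– linkage → amide (the N is not an amine).
pendant –COOCH3: carbonyl C bonded to C and –OCH3 → ester.
pendant –CHO: carbonyl C bonded to C and H → aldehyde.
C–O–C with sp³ carbons on both sides and no adjacent C=O → ether.
–NO2 on carbon → nitro group.
Ester appears at: CH(OCOCH3), CH(COOCH3) → 2.

2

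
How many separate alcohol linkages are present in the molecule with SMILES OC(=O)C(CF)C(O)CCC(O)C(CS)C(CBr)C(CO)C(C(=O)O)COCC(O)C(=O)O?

Reading the structure from left to right:
  HOOC: –COOH: carbonyl C bonded to –OH and C → carboxylic acid (the –OH is not a separate alcohol).
  CH(CH2F): pendant –CH2X: halogen on sp³ carbon → alkyl halide.
  CH(OH): –OH on an sp³ carbon → alcohol (secondary).
  CH(OH): –OH on an sp³ carbon → alcohol (secondary).
  CH(CH2SH): pendant –CH2SH → thiol.
  CH(CH2Br): pendant –CH2X: halogen on sp³ carbon → alkyl halide.
  CH(CH2OH): pendant –CH2OH on an sp³ backbone C → alcohol.
  CH(COOH): pendant –COOH: carbonyl C bonded to C and –OH → carboxylic acid.
  CH2OCH2: C–O–C with sp³ carbons on both sides and no adjacent C=O → ether.
  CH(OH): –OH on an sp³ carbon → alcohol (secondary).
  COOH: –COOH: carbonyl C bonded to –OH and C → carboxylic acid (the –OH is not a separate alcohol).
Alcohol appears at: CH(OH), CH(OH), CH(CH2OH), CH(OH) → 4.

4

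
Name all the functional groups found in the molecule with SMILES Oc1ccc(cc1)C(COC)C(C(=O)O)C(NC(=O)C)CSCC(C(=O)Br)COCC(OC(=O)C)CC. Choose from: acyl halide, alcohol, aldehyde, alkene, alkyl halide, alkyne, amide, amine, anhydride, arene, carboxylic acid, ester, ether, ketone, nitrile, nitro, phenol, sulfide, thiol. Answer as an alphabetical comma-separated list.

–OH attached directly to an aromatic ring → phenol (not alcohol); the ring itself is an arene.
pendant –CH2OCH3: C–O–C linkage → ether.
pendant –COOH: carbonyl C bonded to C and –OH → carboxylic acid.
pendant –NHC(=O)CH3: N bonded to a carbonyl → amide (not amine).
C–S–C linkage → sulfide (thioether).
pendant –C(=O)X: carbonyl C bonded to C and halogen → acyl halide.
C–O–C with sp³ carbons on both sides and no adjacent C=O → ether.
pendant –OC(=O)CH3: an acyloxy group → ester.

acyl halide, amide, arene, carboxylic acid, ester, ether, phenol, sulfide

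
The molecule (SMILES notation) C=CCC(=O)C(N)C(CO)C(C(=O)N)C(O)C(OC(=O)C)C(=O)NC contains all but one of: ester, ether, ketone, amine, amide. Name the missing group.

ether

amine: present (CH(NH2) — –NH2 on an sp³ carbon with no adjacent C=O → amine).
amide: present (CH(CONH2) — pendant –CONH2: carbonyl C bonded to C and N → amide).
ketone: present (CO — –C(=O)– with carbon on both sides → ketone).
ester: present (CH(OCOCH3) — pendant –OC(=O)CH3: an acyloxy group → ester).
ether: absent. In CH(OCOCH3), the C–O–C oxygen is adjacent to a C=O, so it belongs to an ester, not an ether.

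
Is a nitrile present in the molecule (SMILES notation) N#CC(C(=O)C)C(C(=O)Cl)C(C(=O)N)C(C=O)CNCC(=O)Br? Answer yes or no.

Reading the structure from left to right:
  N≡C: N≡C–: carbon triple-bonded to nitrogen → nitrile.
  CH(COCH3): pendant –COCH3: carbonyl C bonded to two carbons → ketone.
  CH(COCl): pendant –C(=O)X: carbonyl C bonded to C and halogen → acyl halide.
  CH(CONH2): pendant –CONH2: carbonyl C bonded to C and N → amide.
  CH(CHO): pendant –CHO: carbonyl C bonded to C and H → aldehyde.
  CH2NHCH2: C–N–C with sp³ carbons and no adjacent C=O → amine (secondary).
  COBr: –C(=O)Br: carbonyl C bonded to C and to a halogen → acyl halide (not alkyl halide).
The N≡C segment supplies the nitrile: N≡C–: carbon triple-bonded to nitrogen → nitrile.

yes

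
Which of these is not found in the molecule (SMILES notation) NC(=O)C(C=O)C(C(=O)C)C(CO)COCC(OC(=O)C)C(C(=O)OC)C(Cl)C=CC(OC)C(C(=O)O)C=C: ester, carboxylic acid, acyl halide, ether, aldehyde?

acyl halide

ether: present (CH2OCH2 — C–O–C with sp³ carbons on both sides and no adjacent C=O → ether).
carboxylic acid: present (CH(COOH) — pendant –COOH: carbonyl C bonded to C and –OH → carboxylic acid).
ester: present (CH(OCOCH3) — pendant –OC(=O)CH3: an acyloxy group → ester).
aldehyde: present (CH(CHO) — pendant –CHO: carbonyl C bonded to C and H → aldehyde).
acyl halide: no segment matches this pattern.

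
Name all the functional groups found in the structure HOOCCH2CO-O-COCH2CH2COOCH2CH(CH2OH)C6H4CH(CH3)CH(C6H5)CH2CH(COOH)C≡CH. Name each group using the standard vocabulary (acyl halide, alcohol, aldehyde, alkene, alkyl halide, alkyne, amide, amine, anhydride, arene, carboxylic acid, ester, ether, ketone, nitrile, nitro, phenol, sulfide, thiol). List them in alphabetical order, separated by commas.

Taking each segment in turn:
  HOOC: –COOH: carbonyl C bonded to –OH and C → carboxylic acid (the –OH is not a separate alcohol).
  CH2CO-O-COCH2: two acyl groups sharing one oxygen, –C(=O)–O–C(=O)– → anhydride.
  CH2COOCH2: –C(=O)–O–C with C on the carbonyl side → ester.
  CH(CH2OH): pendant –CH2OH on an sp³ backbone C → alcohol.
  C6H4: para-disubstituted benzene ring → arene.
  CH(C6H5): pendant –C6H5: benzene ring → arene.
  CH(COOH): pendant –COOH: carbonyl C bonded to C and –OH → carboxylic acid.
  C≡CH: C≡C triple bond → alkyne.

alcohol, alkyne, anhydride, arene, carboxylic acid, ester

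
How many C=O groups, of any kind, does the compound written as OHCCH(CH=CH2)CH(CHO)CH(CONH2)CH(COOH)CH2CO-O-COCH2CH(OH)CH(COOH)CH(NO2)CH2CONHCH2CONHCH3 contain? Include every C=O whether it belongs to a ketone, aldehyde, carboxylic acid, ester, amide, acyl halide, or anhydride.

9

OHC: aldehyde, 1 C=O (running total 1).
CH(CHO): aldehyde, 1 C=O (running total 2).
CH(CONH2): amide, 1 C=O (running total 3).
CH(COOH): carboxylic acid, 1 C=O (running total 4).
CH2CO-O-COCH2: anhydride, 2 C=O (running total 6).
CH(COOH): carboxylic acid, 1 C=O (running total 7).
CH2CONHCH2: amide, 1 C=O (running total 8).
CONHCH3: amide, 1 C=O (running total 9).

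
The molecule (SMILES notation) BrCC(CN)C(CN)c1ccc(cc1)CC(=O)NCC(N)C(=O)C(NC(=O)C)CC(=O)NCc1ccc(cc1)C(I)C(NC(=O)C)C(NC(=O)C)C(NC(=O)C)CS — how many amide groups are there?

Taking each segment in turn:
  BrCH2: halogen on an sp³ carbon → alkyl halide.
  CH(CH2NH2): pendant –CH2NH2: N on sp³ C, no adjacent C=O → amine.
  CH(CH2NH2): pendant –CH2NH2: N on sp³ C, no adjacent C=O → amine.
  C6H4: para-disubstituted benzene ring → arene.
  CH2CONHCH2: –C(=O)–N– linkage → amide (the N is not an amine).
  CH(NH2): –NH2 on an sp³ carbon with no adjacent C=O → amine.
  CO: –C(=O)– with carbon on both sides → ketone.
  CH(NHCOCH3): pendant –NHC(=O)CH3: N bonded to a carbonyl → amide (not amine).
  CH2CONHCH2: –C(=O)–N– linkage → amide (the N is not an amine).
  C6H4: para-disubstituted benzene ring → arene.
  CH(I): halogen on an sp³ carbon → alkyl halide.
  CH(NHCOCH3): pendant –NHC(=O)CH3: N bonded to a carbonyl → amide (not amine).
  CH(NHCOCH3): pendant –NHC(=O)CH3: N bonded to a carbonyl → amide (not amine).
  CH(NHCOCH3): pendant –NHC(=O)CH3: N bonded to a carbonyl → amide (not amine).
  CH2SH: –SH on an sp³ carbon → thiol.
Amide appears at: CH2CONHCH2, CH(NHCOCH3), CH2CONHCH2, CH(NHCOCH3), CH(NHCOCH3), CH(NHCOCH3) → 6.

6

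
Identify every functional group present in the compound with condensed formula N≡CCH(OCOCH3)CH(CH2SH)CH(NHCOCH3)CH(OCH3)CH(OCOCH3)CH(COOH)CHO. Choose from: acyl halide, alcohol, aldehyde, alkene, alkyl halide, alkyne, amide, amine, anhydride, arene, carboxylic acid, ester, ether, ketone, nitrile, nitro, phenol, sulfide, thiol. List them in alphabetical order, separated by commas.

aldehyde, amide, carboxylic acid, ester, ether, nitrile, thiol

Taking each segment in turn:
  N≡C: N≡C–: carbon triple-bonded to nitrogen → nitrile.
  CH(OCOCH3): pendant –OC(=O)CH3: an acyloxy group → ester.
  CH(CH2SH): pendant –CH2SH → thiol.
  CH(NHCOCH3): pendant –NHC(=O)CH3: N bonded to a carbonyl → amide (not amine).
  CH(OCH3): pendant –OCH3: C–O–C with sp³ C, no adjacent C=O → ether.
  CH(OCOCH3): pendant –OC(=O)CH3: an acyloxy group → ester.
  CH(COOH): pendant –COOH: carbonyl C bonded to C and –OH → carboxylic acid.
  CHO: terminal –CHO: carbonyl C bonded to H and C → aldehyde.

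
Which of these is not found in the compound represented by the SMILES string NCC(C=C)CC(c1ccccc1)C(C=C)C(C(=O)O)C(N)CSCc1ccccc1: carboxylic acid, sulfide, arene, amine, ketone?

ketone

sulfide: present (CH2SCH2 — C–S–C linkage → sulfide (thioether)).
amine: present (H2NCH2 — –NH2 on an sp³ carbon with no adjacent C=O → amine).
arene: present (CH(C6H5) — pendant –C6H5: benzene ring → arene).
carboxylic acid: present (CH(COOH) — pendant –COOH: carbonyl C bonded to C and –OH → carboxylic acid).
ketone: absent. In CH(COOH), the C=O bears an –OH, making it a carboxylic acid rather than a ketone.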